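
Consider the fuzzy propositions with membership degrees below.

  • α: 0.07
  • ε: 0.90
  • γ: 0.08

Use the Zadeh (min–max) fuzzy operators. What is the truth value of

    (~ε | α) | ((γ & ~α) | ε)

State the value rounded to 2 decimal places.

~ε = 1 − 0.90 = 0.10
~ε | α = max(a, b) on (0.10, 0.07) = 0.10
~α = 1 − 0.07 = 0.93
γ & ~α = min(a, b) on (0.08, 0.93) = 0.08
(γ & ~α) | ε = max(a, b) on (0.08, 0.90) = 0.90
(~ε | α) | ((γ & ~α) | ε) = max(a, b) on (0.10, 0.90) = 0.90

0.90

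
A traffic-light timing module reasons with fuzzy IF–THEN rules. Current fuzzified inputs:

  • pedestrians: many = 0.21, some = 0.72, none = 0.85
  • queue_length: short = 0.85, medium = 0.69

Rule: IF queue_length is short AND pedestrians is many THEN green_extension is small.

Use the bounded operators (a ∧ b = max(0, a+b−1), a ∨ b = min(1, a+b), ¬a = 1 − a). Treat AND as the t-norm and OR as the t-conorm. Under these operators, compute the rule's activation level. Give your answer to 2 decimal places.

0.06

firing strength: short=0.85, many=0.21; AND[max(0, a+b−1)] → w = 0.06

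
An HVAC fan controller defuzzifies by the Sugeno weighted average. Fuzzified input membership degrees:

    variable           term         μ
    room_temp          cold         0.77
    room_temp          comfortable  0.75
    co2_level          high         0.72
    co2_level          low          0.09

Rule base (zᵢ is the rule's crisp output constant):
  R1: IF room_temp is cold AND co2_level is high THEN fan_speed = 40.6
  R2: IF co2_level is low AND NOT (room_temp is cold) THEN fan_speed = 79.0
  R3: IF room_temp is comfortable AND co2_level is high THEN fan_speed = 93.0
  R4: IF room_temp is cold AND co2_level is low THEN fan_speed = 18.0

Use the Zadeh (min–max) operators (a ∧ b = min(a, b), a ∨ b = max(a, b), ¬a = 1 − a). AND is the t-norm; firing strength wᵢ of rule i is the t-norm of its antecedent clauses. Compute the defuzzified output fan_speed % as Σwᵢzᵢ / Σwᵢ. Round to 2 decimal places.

R1 (z=40.6): cold=0.77, high=0.72; AND[min(a, b)] → w = 0.72
R2 (z=79.0): low=0.09, ¬cold=1−0.77=0.23; AND[min(a, b)] → w = 0.09
R3 (z=93.0): comfortable=0.75, high=0.72; AND[min(a, b)] → w = 0.72
R4 (z=18.0): cold=0.77, low=0.09; AND[min(a, b)] → w = 0.09
Weighted average = (0.72·40.6 + 0.09·79.0 + 0.72·93.0 + 0.09·18.0) / (0.72 + 0.09 + 0.72 + 0.09)
  = 104.9220 / 1.6200 = 64.77

64.77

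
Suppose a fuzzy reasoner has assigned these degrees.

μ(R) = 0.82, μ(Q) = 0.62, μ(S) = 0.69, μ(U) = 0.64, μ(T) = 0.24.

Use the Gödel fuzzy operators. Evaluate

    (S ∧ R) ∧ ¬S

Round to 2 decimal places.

0.31

S ∧ R = min(a, b) on (0.69, 0.82) = 0.69
¬S = 1 − 0.69 = 0.31
(S ∧ R) ∧ ¬S = min(a, b) on (0.69, 0.31) = 0.31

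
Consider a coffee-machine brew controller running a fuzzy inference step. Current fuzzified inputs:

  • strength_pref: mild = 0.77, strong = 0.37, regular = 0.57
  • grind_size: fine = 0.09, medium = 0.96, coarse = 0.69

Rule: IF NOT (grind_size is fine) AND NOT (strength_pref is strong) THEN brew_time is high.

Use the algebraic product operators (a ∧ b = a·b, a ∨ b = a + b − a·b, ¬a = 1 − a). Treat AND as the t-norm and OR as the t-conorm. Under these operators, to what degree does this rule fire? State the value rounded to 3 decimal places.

firing strength: ¬fine=1−0.09=0.91, ¬strong=1−0.37=0.63; AND[a·b] → w = 0.5733

0.573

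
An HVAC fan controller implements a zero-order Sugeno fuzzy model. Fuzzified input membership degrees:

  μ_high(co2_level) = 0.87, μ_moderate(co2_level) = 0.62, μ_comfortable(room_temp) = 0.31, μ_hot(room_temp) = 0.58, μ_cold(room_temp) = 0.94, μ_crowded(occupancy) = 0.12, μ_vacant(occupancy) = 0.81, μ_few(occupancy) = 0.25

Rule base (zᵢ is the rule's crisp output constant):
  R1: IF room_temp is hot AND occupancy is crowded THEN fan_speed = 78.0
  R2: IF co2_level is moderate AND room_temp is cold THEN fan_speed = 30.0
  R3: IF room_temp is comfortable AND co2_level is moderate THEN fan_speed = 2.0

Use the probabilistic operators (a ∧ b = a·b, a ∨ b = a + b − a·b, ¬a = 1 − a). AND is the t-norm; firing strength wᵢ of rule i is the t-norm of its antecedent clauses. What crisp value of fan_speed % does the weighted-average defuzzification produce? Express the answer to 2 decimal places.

27.58

R1 (z=78.0): hot=0.58, crowded=0.12; AND[a·b] → w = 0.0696
R2 (z=30.0): moderate=0.62, cold=0.94; AND[a·b] → w = 0.5828
R3 (z=2.0): comfortable=0.31, moderate=0.62; AND[a·b] → w = 0.1922
Weighted average = (0.0696·78.0 + 0.5828·30.0 + 0.1922·2.0) / (0.0696 + 0.5828 + 0.1922)
  = 23.2972 / 0.8446 = 27.58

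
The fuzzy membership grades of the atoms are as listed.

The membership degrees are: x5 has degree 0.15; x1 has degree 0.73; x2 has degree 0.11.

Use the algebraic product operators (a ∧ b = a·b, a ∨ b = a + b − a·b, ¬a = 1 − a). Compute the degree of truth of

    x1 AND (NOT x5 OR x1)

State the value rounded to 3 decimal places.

NOT x5 = 1 − 0.1500 = 0.8500
NOT x5 OR x1 = a + b − a·b on (0.8500, 0.7300) = 0.9595
x1 AND (NOT x5 OR x1) = a·b on (0.7300, 0.9595) = 0.7004

0.700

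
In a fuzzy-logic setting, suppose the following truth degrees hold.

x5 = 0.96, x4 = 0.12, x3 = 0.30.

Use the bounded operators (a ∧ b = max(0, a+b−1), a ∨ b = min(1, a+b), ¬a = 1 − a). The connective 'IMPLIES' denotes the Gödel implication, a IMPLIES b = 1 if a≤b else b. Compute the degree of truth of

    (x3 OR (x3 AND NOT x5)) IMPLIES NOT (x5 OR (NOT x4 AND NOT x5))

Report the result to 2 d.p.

NOT x5 = 1 − 0.96 = 0.04
x3 AND NOT x5 = max(0, a+b−1) on (0.30, 0.04) = 0.00
x3 OR (x3 AND NOT x5) = min(1, a+b) on (0.30, 0.00) = 0.30
NOT x4 = 1 − 0.12 = 0.88
NOT x5 = 1 − 0.96 = 0.04
NOT x4 AND NOT x5 = max(0, a+b−1) on (0.88, 0.04) = 0.00
x5 OR (NOT x4 AND NOT x5) = min(1, a+b) on (0.96, 0.00) = 0.96
NOT (x5 OR (NOT x4 AND NOT x5)) = 1 − 0.96 = 0.04
(x3 OR (x3 AND NOT x5)) IMPLIES NOT (x5 OR (NOT x4 AND NOT x5))  [Gödel: 1 if a≤b else b] with a=0.30, b=0.04 → 0.04

0.04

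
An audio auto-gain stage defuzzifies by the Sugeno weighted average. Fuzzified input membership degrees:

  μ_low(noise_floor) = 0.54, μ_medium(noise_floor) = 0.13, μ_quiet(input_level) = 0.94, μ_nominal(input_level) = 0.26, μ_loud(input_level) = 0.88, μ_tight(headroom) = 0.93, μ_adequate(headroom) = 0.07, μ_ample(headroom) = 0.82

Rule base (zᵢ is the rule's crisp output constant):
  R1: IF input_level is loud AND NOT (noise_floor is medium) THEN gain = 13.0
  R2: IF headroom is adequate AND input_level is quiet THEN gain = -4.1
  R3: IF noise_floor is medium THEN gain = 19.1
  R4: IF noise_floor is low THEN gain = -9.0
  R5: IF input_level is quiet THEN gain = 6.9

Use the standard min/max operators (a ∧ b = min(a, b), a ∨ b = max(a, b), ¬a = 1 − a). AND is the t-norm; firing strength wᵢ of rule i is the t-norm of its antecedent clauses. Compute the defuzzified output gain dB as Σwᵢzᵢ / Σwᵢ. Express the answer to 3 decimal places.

R1 (z=13.0): loud=0.88, ¬medium=1−0.13=0.87; AND[min(a, b)] → w = 0.87
R2 (z=-4.1): adequate=0.07, quiet=0.94; AND[min(a, b)] → w = 0.07
R3 (z=19.1): medium=0.13 → w = 0.13
R4 (z=-9.0): low=0.54 → w = 0.54
R5 (z=6.9): quiet=0.94 → w = 0.94
Weighted average = (0.87·13.0 + 0.07·-4.1 + 0.13·19.1 + 0.54·-9.0 + 0.94·6.9) / (0.87 + 0.07 + 0.13 + 0.54 + 0.94)
  = 15.1320 / 2.5500 = 5.934

5.934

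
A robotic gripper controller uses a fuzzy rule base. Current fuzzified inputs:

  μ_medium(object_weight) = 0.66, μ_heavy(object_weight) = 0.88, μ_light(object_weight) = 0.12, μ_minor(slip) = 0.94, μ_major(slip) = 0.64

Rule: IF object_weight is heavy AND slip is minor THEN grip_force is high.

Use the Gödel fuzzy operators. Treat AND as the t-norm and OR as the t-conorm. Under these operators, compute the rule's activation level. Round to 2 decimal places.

0.88

firing strength: heavy=0.88, minor=0.94; AND[min(a, b)] → w = 0.88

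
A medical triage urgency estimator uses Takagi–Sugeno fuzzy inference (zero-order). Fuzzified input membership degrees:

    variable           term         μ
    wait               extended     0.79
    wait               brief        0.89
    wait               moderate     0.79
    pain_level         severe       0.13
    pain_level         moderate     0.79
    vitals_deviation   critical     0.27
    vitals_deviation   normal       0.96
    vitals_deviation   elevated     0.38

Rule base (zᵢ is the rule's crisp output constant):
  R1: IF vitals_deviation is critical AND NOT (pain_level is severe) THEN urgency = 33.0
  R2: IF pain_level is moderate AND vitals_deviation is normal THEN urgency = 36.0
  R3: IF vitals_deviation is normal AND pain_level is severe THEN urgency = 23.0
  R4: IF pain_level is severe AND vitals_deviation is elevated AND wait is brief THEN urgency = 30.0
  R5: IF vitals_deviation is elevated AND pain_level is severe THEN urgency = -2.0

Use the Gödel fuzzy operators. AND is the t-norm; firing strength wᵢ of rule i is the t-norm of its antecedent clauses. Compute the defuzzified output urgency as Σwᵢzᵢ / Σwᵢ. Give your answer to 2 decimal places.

30.33

R1 (z=33.0): critical=0.27, ¬severe=1−0.13=0.87; AND[min(a, b)] → w = 0.27
R2 (z=36.0): moderate=0.79, normal=0.96; AND[min(a, b)] → w = 0.79
R3 (z=23.0): normal=0.96, severe=0.13; AND[min(a, b)] → w = 0.13
R4 (z=30.0): severe=0.13, elevated=0.38, brief=0.89; AND[min(a, b)] → w = 0.13
R5 (z=-2.0): elevated=0.38, severe=0.13; AND[min(a, b)] → w = 0.13
Weighted average = (0.27·33.0 + 0.79·36.0 + 0.13·23.0 + 0.13·30.0 + 0.13·-2.0) / (0.27 + 0.79 + 0.13 + 0.13 + 0.13)
  = 43.9800 / 1.4500 = 30.33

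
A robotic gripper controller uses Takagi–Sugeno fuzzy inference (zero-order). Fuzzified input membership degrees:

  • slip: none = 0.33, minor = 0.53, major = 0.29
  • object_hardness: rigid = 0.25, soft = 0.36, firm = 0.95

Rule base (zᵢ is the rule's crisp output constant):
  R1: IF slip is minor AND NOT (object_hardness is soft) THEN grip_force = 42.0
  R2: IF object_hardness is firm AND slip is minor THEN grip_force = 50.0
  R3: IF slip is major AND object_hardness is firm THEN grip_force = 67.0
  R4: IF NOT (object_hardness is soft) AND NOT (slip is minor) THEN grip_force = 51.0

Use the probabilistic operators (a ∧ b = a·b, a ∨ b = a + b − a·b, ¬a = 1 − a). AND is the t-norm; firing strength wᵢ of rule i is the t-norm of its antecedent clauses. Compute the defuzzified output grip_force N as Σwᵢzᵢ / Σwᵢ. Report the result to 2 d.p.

R1 (z=42.0): minor=0.53, ¬soft=1−0.36=0.64; AND[a·b] → w = 0.3392
R2 (z=50.0): firm=0.95, minor=0.53; AND[a·b] → w = 0.5035
R3 (z=67.0): major=0.29, firm=0.95; AND[a·b] → w = 0.2755
R4 (z=51.0): ¬soft=1−0.36=0.64, ¬minor=1−0.53=0.47; AND[a·b] → w = 0.3008
Weighted average = (0.3392·42.0 + 0.5035·50.0 + 0.2755·67.0 + 0.3008·51.0) / (0.3392 + 0.5035 + 0.2755 + 0.3008)
  = 73.2207 / 1.4190 = 51.60

51.60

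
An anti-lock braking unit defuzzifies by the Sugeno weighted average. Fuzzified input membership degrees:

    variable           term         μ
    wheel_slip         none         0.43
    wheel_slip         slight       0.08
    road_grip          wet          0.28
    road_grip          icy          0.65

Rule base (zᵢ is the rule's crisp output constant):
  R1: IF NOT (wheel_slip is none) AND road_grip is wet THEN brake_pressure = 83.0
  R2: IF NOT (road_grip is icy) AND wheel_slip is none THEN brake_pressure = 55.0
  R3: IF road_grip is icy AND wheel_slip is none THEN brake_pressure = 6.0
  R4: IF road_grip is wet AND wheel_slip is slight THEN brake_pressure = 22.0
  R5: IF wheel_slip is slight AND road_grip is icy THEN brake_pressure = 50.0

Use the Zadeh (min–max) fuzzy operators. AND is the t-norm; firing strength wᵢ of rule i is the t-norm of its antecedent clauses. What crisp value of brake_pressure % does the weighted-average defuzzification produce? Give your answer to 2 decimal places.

R1 (z=83.0): ¬none=1−0.43=0.57, wet=0.28; AND[min(a, b)] → w = 0.28
R2 (z=55.0): ¬icy=1−0.65=0.35, none=0.43; AND[min(a, b)] → w = 0.35
R3 (z=6.0): icy=0.65, none=0.43; AND[min(a, b)] → w = 0.43
R4 (z=22.0): wet=0.28, slight=0.08; AND[min(a, b)] → w = 0.08
R5 (z=50.0): slight=0.08, icy=0.65; AND[min(a, b)] → w = 0.08
Weighted average = (0.28·83.0 + 0.35·55.0 + 0.43·6.0 + 0.08·22.0 + 0.08·50.0) / (0.28 + 0.35 + 0.43 + 0.08 + 0.08)
  = 50.8300 / 1.2200 = 41.66

41.66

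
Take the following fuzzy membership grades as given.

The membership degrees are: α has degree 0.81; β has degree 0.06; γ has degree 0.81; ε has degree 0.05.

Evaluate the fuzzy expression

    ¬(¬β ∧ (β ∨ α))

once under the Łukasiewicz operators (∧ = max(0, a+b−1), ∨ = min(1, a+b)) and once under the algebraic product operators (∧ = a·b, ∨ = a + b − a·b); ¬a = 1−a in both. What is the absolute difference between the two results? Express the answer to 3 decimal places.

0.038

Under Łukasiewicz:
  ¬β = 1 − 0.06 = 0.94
  β ∨ α = min(1, a+b) on (0.06, 0.81) = 0.87
  ¬β ∧ (β ∨ α) = max(0, a+b−1) on (0.94, 0.87) = 0.81
  ¬(¬β ∧ (β ∨ α)) = 1 − 0.81 = 0.19
  → value = 0.1900
Under algebraic product:
  ¬β = 1 − 0.0600 = 0.9400
  β ∨ α = a + b − a·b on (0.0600, 0.8100) = 0.8214
  ¬β ∧ (β ∨ α) = a·b on (0.9400, 0.8214) = 0.7721
  ¬(¬β ∧ (β ∨ α)) = 1 − 0.7721 = 0.2279
  → value = 0.2279
|0.1900 − 0.2279| = 0.038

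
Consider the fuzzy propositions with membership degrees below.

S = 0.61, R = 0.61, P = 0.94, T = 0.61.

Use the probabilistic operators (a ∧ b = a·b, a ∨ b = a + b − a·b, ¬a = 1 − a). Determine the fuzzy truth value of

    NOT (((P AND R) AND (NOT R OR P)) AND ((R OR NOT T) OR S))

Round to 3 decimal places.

0.499

P AND R = a·b on (0.9400, 0.6100) = 0.5734
NOT R = 1 − 0.6100 = 0.3900
NOT R OR P = a + b − a·b on (0.3900, 0.9400) = 0.9634
(P AND R) AND (NOT R OR P) = a·b on (0.5734, 0.9634) = 0.5524
NOT T = 1 − 0.6100 = 0.3900
R OR NOT T = a + b − a·b on (0.6100, 0.3900) = 0.7621
(R OR NOT T) OR S = a + b − a·b on (0.7621, 0.6100) = 0.9072
((P AND R) AND (NOT R OR P)) AND ((R OR NOT T) OR S) = a·b on (0.5524, 0.9072) = 0.5012
NOT (((P AND R) AND (NOT R OR P)) AND ((R OR NOT T) OR S)) = 1 − 0.5012 = 0.4988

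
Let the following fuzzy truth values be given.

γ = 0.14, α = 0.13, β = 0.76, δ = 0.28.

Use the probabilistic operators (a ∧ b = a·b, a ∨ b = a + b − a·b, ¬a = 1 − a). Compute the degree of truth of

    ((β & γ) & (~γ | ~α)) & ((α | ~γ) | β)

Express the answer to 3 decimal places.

0.101

β & γ = a·b on (0.7600, 0.1400) = 0.1064
~γ = 1 − 0.1400 = 0.8600
~α = 1 − 0.1300 = 0.8700
~γ | ~α = a + b − a·b on (0.8600, 0.8700) = 0.9818
(β & γ) & (~γ | ~α) = a·b on (0.1064, 0.9818) = 0.1045
~γ = 1 − 0.1400 = 0.8600
α | ~γ = a + b − a·b on (0.1300, 0.8600) = 0.8782
(α | ~γ) | β = a + b − a·b on (0.8782, 0.7600) = 0.9708
((β & γ) & (~γ | ~α)) & ((α | ~γ) | β) = a·b on (0.1045, 0.9708) = 0.1014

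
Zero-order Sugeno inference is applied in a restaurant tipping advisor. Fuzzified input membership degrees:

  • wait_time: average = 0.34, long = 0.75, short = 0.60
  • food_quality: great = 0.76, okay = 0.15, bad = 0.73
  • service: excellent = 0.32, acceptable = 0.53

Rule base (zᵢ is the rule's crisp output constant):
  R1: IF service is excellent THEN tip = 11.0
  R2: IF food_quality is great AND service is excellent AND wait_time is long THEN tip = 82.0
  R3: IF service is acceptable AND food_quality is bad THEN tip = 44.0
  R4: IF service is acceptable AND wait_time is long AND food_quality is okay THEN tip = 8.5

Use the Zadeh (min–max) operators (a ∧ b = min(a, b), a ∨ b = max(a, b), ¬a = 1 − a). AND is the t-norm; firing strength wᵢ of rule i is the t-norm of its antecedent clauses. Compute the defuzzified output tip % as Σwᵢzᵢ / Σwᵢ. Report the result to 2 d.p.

R1 (z=11.0): excellent=0.32 → w = 0.32
R2 (z=82.0): great=0.76, excellent=0.32, long=0.75; AND[min(a, b)] → w = 0.32
R3 (z=44.0): acceptable=0.53, bad=0.73; AND[min(a, b)] → w = 0.53
R4 (z=8.5): acceptable=0.53, long=0.75, okay=0.15; AND[min(a, b)] → w = 0.15
Weighted average = (0.32·11.0 + 0.32·82.0 + 0.53·44.0 + 0.15·8.5) / (0.32 + 0.32 + 0.53 + 0.15)
  = 54.3550 / 1.3200 = 41.18

41.18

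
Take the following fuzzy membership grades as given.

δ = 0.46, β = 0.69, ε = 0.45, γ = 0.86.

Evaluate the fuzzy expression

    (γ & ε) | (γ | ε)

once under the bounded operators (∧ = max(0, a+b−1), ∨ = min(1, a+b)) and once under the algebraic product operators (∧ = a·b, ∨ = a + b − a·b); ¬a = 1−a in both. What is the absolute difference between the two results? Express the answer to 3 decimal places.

0.047

Under bounded:
  γ & ε = max(0, a+b−1) on (0.86, 0.45) = 0.31
  γ | ε = min(1, a+b) on (0.86, 0.45) = 1.00
  (γ & ε) | (γ | ε) = min(1, a+b) on (0.31, 1.00) = 1.00
  → value = 1.0000
Under algebraic product:
  γ & ε = a·b on (0.8600, 0.4500) = 0.3870
  γ | ε = a + b − a·b on (0.8600, 0.4500) = 0.9230
  (γ & ε) | (γ | ε) = a + b − a·b on (0.3870, 0.9230) = 0.9528
  → value = 0.9528
|1.0000 − 0.9528| = 0.047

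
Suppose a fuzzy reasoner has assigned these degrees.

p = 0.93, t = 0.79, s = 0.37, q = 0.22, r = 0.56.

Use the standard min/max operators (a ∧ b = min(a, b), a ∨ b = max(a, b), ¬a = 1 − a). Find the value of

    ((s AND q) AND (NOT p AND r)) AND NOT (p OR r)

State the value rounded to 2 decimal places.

s AND q = min(a, b) on (0.37, 0.22) = 0.22
NOT p = 1 − 0.93 = 0.07
NOT p AND r = min(a, b) on (0.07, 0.56) = 0.07
(s AND q) AND (NOT p AND r) = min(a, b) on (0.22, 0.07) = 0.07
p OR r = max(a, b) on (0.93, 0.56) = 0.93
NOT (p OR r) = 1 − 0.93 = 0.07
((s AND q) AND (NOT p AND r)) AND NOT (p OR r) = min(a, b) on (0.07, 0.07) = 0.07

0.07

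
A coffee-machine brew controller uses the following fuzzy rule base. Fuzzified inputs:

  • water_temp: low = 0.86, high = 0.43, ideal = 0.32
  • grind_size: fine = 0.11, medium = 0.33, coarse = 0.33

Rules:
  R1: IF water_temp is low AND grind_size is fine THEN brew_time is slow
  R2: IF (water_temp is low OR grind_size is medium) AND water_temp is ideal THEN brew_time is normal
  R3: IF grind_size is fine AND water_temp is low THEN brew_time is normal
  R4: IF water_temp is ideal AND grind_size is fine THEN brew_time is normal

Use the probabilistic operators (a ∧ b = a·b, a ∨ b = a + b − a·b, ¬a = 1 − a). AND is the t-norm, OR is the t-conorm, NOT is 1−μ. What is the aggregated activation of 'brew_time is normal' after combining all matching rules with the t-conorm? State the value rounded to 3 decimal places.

0.380

R1: low=0.86, fine=0.11; AND[a·b] → w = 0.0946
R2: (low=0.86 OR medium=0.33) = 0.9062; AND[a·b] with ideal=0.32 → w = 0.2900
R3: fine=0.11, low=0.86; AND[a·b] → w = 0.0946
R4: ideal=0.32, fine=0.11; AND[a·b] → w = 0.0352
Rules with consequent 'normal': {R2, R3, R4} → strengths 0.2900, 0.0946, 0.0352
Aggregate via t-conorm [a + b − a·b]: 0.3798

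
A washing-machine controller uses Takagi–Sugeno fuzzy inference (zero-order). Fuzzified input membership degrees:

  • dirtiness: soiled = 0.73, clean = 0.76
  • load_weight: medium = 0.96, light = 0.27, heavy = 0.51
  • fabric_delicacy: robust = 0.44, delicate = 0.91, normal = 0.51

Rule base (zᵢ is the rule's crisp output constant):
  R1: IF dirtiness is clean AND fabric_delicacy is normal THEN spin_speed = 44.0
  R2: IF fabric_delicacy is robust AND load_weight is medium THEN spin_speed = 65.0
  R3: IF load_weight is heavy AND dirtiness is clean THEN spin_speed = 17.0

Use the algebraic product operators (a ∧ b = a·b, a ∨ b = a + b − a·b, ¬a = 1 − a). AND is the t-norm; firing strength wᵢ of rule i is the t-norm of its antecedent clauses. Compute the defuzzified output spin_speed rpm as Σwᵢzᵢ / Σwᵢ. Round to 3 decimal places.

R1 (z=44.0): clean=0.76, normal=0.51; AND[a·b] → w = 0.3876
R2 (z=65.0): robust=0.44, medium=0.96; AND[a·b] → w = 0.4224
R3 (z=17.0): heavy=0.51, clean=0.76; AND[a·b] → w = 0.3876
Weighted average = (0.3876·44.0 + 0.4224·65.0 + 0.3876·17.0) / (0.3876 + 0.4224 + 0.3876)
  = 51.0996 / 1.1976 = 42.668

42.668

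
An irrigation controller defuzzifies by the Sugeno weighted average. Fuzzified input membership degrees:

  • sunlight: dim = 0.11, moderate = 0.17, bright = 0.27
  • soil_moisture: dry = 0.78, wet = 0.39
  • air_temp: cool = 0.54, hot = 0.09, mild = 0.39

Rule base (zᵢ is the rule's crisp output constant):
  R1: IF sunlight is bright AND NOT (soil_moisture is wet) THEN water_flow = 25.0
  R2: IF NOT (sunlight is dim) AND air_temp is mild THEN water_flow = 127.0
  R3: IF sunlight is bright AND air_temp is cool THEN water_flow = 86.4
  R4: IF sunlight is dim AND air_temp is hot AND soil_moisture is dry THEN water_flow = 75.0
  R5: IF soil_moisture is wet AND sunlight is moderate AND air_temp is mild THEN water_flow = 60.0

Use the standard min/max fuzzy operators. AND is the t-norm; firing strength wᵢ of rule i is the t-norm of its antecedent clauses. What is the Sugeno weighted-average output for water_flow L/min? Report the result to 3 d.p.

81.141

R1 (z=25.0): bright=0.27, ¬wet=1−0.39=0.61; AND[min(a, b)] → w = 0.27
R2 (z=127.0): ¬dim=1−0.11=0.89, mild=0.39; AND[min(a, b)] → w = 0.39
R3 (z=86.4): bright=0.27, cool=0.54; AND[min(a, b)] → w = 0.27
R4 (z=75.0): dim=0.11, hot=0.09, dry=0.78; AND[min(a, b)] → w = 0.09
R5 (z=60.0): wet=0.39, moderate=0.17, mild=0.39; AND[min(a, b)] → w = 0.17
Weighted average = (0.27·25.0 + 0.39·127.0 + 0.27·86.4 + 0.09·75.0 + 0.17·60.0) / (0.27 + 0.39 + 0.27 + 0.09 + 0.17)
  = 96.5580 / 1.1900 = 81.141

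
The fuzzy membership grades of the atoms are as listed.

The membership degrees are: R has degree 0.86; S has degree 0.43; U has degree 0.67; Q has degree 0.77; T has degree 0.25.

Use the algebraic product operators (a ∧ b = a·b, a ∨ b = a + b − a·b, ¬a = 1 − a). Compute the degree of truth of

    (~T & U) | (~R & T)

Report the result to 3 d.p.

0.520

~T = 1 − 0.2500 = 0.7500
~T & U = a·b on (0.7500, 0.6700) = 0.5025
~R = 1 − 0.8600 = 0.1400
~R & T = a·b on (0.1400, 0.2500) = 0.0350
(~T & U) | (~R & T) = a + b − a·b on (0.5025, 0.0350) = 0.5199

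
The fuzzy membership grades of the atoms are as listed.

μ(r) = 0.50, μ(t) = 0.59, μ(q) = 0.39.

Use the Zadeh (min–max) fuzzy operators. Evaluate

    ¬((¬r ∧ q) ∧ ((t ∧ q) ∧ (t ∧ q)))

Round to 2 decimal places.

¬r = 1 − 0.50 = 0.50
¬r ∧ q = min(a, b) on (0.50, 0.39) = 0.39
t ∧ q = min(a, b) on (0.59, 0.39) = 0.39
t ∧ q = min(a, b) on (0.59, 0.39) = 0.39
(t ∧ q) ∧ (t ∧ q) = min(a, b) on (0.39, 0.39) = 0.39
(¬r ∧ q) ∧ ((t ∧ q) ∧ (t ∧ q)) = min(a, b) on (0.39, 0.39) = 0.39
¬((¬r ∧ q) ∧ ((t ∧ q) ∧ (t ∧ q))) = 1 − 0.39 = 0.61

0.61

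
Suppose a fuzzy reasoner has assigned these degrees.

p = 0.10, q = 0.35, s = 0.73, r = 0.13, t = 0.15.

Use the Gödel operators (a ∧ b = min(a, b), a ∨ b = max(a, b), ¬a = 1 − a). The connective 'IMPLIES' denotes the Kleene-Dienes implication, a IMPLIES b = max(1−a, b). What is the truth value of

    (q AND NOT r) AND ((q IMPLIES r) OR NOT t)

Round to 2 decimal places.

NOT r = 1 − 0.13 = 0.87
q AND NOT r = min(a, b) on (0.35, 0.87) = 0.35
q IMPLIES r  [Kleene-Dienes: max(1−a, b)] with a=0.35, b=0.13 → 0.65
NOT t = 1 − 0.15 = 0.85
(q IMPLIES r) OR NOT t = max(a, b) on (0.65, 0.85) = 0.85
(q AND NOT r) AND ((q IMPLIES r) OR NOT t) = min(a, b) on (0.35, 0.85) = 0.35

0.35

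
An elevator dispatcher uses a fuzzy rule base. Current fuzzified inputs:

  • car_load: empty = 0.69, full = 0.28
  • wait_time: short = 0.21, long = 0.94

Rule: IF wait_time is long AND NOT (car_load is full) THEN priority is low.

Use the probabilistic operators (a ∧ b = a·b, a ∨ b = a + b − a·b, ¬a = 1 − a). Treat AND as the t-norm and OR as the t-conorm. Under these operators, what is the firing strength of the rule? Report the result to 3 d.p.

firing strength: long=0.94, ¬full=1−0.28=0.72; AND[a·b] → w = 0.6768

0.677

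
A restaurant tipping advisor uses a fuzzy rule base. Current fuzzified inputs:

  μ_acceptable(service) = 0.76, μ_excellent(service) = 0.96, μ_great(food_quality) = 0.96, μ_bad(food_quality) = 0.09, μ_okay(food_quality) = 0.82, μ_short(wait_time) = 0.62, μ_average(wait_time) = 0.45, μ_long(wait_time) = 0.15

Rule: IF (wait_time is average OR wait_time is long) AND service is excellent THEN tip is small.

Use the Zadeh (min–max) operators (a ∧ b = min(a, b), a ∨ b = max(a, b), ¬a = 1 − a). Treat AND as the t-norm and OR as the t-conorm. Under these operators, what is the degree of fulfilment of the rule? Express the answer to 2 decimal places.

firing strength: (average=0.45 OR long=0.15) = 0.45; AND[min(a, b)] with excellent=0.96 → w = 0.45

0.45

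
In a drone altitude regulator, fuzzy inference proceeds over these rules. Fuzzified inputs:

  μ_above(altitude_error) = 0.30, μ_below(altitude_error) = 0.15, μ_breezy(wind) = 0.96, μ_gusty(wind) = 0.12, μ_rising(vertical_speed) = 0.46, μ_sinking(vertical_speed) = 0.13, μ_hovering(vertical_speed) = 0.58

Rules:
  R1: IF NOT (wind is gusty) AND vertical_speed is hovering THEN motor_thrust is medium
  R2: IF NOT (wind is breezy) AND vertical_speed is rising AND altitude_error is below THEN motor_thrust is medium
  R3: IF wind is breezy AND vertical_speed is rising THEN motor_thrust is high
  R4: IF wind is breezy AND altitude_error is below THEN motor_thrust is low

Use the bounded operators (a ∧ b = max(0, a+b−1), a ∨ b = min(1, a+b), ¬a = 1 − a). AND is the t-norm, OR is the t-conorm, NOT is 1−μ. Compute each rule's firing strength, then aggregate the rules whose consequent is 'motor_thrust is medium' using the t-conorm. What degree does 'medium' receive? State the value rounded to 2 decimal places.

0.46

R1: ¬gusty=1−0.12=0.88, hovering=0.58; AND[max(0, a+b−1)] → w = 0.46
R2: ¬breezy=1−0.96=0.04, rising=0.46, below=0.15; AND[max(0, a+b−1)] → w = 0.00
R3: breezy=0.96, rising=0.46; AND[max(0, a+b−1)] → w = 0.42
R4: breezy=0.96, below=0.15; AND[max(0, a+b−1)] → w = 0.11
Rules with consequent 'medium': {R1, R2} → strengths 0.46, 0.00
Aggregate via t-conorm [min(1, a+b)]: 0.46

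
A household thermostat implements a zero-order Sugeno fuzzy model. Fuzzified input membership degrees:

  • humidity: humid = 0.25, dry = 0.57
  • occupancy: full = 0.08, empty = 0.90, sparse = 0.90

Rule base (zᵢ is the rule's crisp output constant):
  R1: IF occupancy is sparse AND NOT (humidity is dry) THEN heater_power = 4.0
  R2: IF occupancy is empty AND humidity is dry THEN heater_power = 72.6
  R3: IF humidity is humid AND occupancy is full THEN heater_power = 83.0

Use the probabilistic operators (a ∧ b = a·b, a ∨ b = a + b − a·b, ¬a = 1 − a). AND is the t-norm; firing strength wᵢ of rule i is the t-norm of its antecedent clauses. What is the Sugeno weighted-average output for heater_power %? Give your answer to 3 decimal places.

R1 (z=4.0): sparse=0.90, ¬dry=1−0.57=0.43; AND[a·b] → w = 0.3870
R2 (z=72.6): empty=0.90, dry=0.57; AND[a·b] → w = 0.5130
R3 (z=83.0): humid=0.25, full=0.08; AND[a·b] → w = 0.0200
Weighted average = (0.3870·4.0 + 0.5130·72.6 + 0.0200·83.0) / (0.3870 + 0.5130 + 0.0200)
  = 40.4518 / 0.9200 = 43.969

43.969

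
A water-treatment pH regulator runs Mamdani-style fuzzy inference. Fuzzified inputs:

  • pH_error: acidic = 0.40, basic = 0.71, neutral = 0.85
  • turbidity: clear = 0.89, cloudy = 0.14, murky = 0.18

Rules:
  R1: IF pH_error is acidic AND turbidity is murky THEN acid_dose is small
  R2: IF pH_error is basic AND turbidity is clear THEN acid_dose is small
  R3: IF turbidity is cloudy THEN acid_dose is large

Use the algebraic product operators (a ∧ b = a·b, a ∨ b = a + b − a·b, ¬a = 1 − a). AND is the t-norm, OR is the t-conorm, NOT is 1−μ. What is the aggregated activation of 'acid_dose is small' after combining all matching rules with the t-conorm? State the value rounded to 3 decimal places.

R1: acidic=0.40, murky=0.18; AND[a·b] → w = 0.0720
R2: basic=0.71, clear=0.89; AND[a·b] → w = 0.6319
R3: cloudy=0.14 → w = 0.1400
Rules with consequent 'small': {R1, R2} → strengths 0.0720, 0.6319
Aggregate via t-conorm [a + b − a·b]: 0.6584

0.658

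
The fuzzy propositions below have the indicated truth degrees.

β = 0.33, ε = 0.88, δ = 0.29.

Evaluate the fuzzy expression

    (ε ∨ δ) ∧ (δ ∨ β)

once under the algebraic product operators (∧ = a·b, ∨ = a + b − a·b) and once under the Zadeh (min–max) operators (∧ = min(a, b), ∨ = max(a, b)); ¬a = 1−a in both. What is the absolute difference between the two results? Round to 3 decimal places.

0.150

Under algebraic product:
  ε ∨ δ = a + b − a·b on (0.8800, 0.2900) = 0.9148
  δ ∨ β = a + b − a·b on (0.2900, 0.3300) = 0.5243
  (ε ∨ δ) ∧ (δ ∨ β) = a·b on (0.9148, 0.5243) = 0.4796
  → value = 0.4796
Under Zadeh (min–max):
  ε ∨ δ = max(a, b) on (0.88, 0.29) = 0.88
  δ ∨ β = max(a, b) on (0.29, 0.33) = 0.33
  (ε ∨ δ) ∧ (δ ∨ β) = min(a, b) on (0.88, 0.33) = 0.33
  → value = 0.3300
|0.4796 − 0.3300| = 0.150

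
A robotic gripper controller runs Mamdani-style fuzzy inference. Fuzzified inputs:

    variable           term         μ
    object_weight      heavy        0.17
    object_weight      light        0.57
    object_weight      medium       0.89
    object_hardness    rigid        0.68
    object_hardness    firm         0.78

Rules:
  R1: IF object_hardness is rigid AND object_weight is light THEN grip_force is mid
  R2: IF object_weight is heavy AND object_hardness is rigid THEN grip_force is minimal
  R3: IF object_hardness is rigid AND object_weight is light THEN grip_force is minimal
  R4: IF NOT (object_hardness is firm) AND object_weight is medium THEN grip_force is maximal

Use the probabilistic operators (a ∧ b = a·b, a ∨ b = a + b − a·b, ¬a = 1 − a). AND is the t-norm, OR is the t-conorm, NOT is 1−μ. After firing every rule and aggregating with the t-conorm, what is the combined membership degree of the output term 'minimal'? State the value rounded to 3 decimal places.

R1: rigid=0.68, light=0.57; AND[a·b] → w = 0.3876
R2: heavy=0.17, rigid=0.68; AND[a·b] → w = 0.1156
R3: rigid=0.68, light=0.57; AND[a·b] → w = 0.3876
R4: ¬firm=1−0.78=0.22, medium=0.89; AND[a·b] → w = 0.1958
Rules with consequent 'minimal': {R2, R3} → strengths 0.1156, 0.3876
Aggregate via t-conorm [a + b − a·b]: 0.4584

0.458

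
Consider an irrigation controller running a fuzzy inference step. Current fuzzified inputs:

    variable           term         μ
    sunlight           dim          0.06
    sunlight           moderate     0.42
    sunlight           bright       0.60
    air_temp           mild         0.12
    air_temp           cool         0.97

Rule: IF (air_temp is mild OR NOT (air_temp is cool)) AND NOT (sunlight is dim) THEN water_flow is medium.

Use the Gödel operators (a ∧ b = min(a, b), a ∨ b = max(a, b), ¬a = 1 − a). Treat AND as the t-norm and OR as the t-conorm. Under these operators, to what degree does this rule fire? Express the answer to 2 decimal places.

0.12

firing strength: (mild=0.12 OR ¬cool=1−0.97=0.03) = 0.12; AND[min(a, b)] with ¬dim=1−0.06=0.94 → w = 0.12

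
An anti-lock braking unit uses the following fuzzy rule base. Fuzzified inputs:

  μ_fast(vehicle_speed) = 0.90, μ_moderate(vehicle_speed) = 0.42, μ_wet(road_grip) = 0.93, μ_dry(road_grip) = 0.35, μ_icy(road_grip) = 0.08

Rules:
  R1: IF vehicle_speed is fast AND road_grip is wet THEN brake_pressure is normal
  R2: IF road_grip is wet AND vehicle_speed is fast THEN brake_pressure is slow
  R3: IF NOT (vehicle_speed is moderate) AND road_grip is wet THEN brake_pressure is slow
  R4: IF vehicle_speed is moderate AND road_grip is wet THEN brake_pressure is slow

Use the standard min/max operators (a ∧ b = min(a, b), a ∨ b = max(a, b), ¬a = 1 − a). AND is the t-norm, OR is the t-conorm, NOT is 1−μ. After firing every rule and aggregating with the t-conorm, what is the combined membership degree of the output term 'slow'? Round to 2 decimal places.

R1: fast=0.90, wet=0.93; AND[min(a, b)] → w = 0.90
R2: wet=0.93, fast=0.90; AND[min(a, b)] → w = 0.90
R3: ¬moderate=1−0.42=0.58, wet=0.93; AND[min(a, b)] → w = 0.58
R4: moderate=0.42, wet=0.93; AND[min(a, b)] → w = 0.42
Rules with consequent 'slow': {R2, R3, R4} → strengths 0.90, 0.58, 0.42
Aggregate via t-conorm [max(a, b)]: 0.90

0.90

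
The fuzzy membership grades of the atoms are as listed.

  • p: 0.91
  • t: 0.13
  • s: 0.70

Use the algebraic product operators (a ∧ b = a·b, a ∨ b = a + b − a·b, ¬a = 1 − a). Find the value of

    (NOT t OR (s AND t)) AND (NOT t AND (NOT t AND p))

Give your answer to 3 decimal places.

NOT t = 1 − 0.1300 = 0.8700
s AND t = a·b on (0.7000, 0.1300) = 0.0910
NOT t OR (s AND t) = a + b − a·b on (0.8700, 0.0910) = 0.8818
NOT t = 1 − 0.1300 = 0.8700
NOT t = 1 − 0.1300 = 0.8700
NOT t AND p = a·b on (0.8700, 0.9100) = 0.7917
NOT t AND (NOT t AND p) = a·b on (0.8700, 0.7917) = 0.6888
(NOT t OR (s AND t)) AND (NOT t AND (NOT t AND p)) = a·b on (0.8818, 0.6888) = 0.6074

0.607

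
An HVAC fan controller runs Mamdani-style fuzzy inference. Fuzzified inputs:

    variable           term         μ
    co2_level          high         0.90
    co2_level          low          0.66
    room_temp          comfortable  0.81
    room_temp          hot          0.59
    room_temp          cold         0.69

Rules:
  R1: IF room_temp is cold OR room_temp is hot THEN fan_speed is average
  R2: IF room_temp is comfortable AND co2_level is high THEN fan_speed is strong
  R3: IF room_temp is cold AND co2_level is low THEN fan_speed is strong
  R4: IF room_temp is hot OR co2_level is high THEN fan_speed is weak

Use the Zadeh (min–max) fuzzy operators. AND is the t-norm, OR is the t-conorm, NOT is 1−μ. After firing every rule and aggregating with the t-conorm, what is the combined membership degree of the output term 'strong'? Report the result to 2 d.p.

0.81

R1: cold=0.69, hot=0.59; OR[max(a, b)] → w = 0.69
R2: comfortable=0.81, high=0.90; AND[min(a, b)] → w = 0.81
R3: cold=0.69, low=0.66; AND[min(a, b)] → w = 0.66
R4: hot=0.59, high=0.90; OR[max(a, b)] → w = 0.90
Rules with consequent 'strong': {R2, R3} → strengths 0.81, 0.66
Aggregate via t-conorm [max(a, b)]: 0.81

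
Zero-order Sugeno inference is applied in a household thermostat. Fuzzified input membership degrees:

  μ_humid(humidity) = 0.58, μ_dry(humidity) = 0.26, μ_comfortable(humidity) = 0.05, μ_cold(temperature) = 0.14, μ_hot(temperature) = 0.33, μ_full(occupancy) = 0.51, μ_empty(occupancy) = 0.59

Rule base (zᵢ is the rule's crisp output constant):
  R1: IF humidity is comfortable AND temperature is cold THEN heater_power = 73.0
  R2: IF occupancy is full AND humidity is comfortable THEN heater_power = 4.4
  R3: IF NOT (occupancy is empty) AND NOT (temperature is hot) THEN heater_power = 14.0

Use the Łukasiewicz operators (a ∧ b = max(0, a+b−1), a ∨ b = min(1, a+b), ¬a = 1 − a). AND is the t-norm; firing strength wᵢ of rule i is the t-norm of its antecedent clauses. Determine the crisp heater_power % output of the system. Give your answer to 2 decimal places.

R1 (z=73.0): comfortable=0.05, cold=0.14; AND[max(0, a+b−1)] → w = 0.00
R2 (z=4.4): full=0.51, comfortable=0.05; AND[max(0, a+b−1)] → w = 0.00
R3 (z=14.0): ¬empty=1−0.59=0.41, ¬hot=1−0.33=0.67; AND[max(0, a+b−1)] → w = 0.08
Weighted average = (0.00·73.0 + 0.00·4.4 + 0.08·14.0) / (0.00 + 0.00 + 0.08)
  = 1.1200 / 0.0800 = 14.00

14.00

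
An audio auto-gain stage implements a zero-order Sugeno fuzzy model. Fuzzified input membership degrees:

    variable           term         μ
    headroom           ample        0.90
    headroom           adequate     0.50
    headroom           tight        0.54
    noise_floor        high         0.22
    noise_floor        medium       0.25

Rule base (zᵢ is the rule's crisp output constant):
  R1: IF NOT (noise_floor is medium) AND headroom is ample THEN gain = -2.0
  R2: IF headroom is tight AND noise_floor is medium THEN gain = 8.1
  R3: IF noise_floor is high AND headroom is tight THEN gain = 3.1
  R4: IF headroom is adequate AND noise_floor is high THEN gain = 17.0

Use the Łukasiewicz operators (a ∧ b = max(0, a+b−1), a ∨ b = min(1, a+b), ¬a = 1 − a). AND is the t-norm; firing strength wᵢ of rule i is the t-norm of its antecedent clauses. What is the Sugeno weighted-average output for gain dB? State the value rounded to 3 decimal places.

R1 (z=-2.0): ¬medium=1−0.25=0.75, ample=0.90; AND[max(0, a+b−1)] → w = 0.65
R2 (z=8.1): tight=0.54, medium=0.25; AND[max(0, a+b−1)] → w = 0.00
R3 (z=3.1): high=0.22, tight=0.54; AND[max(0, a+b−1)] → w = 0.00
R4 (z=17.0): adequate=0.50, high=0.22; AND[max(0, a+b−1)] → w = 0.00
Weighted average = (0.65·-2.0 + 0.00·8.1 + 0.00·3.1 + 0.00·17.0) / (0.65 + 0.00 + 0.00 + 0.00)
  = -1.3000 / 0.6500 = -2.000

-2.000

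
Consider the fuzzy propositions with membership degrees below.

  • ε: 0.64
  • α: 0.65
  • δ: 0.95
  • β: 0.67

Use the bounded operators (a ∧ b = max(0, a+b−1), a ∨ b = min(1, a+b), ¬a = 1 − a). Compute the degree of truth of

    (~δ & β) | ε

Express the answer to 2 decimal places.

~δ = 1 − 0.95 = 0.05
~δ & β = max(0, a+b−1) on (0.05, 0.67) = 0.00
(~δ & β) | ε = min(1, a+b) on (0.00, 0.64) = 0.64

0.64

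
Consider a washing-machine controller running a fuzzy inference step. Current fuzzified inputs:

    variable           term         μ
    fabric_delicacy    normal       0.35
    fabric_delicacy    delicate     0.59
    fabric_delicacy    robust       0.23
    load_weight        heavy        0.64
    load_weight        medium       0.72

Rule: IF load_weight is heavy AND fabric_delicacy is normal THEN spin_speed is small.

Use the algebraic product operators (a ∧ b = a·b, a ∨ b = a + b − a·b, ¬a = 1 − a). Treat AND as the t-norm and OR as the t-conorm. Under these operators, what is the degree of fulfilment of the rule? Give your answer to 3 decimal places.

firing strength: heavy=0.64, normal=0.35; AND[a·b] → w = 0.2240

0.224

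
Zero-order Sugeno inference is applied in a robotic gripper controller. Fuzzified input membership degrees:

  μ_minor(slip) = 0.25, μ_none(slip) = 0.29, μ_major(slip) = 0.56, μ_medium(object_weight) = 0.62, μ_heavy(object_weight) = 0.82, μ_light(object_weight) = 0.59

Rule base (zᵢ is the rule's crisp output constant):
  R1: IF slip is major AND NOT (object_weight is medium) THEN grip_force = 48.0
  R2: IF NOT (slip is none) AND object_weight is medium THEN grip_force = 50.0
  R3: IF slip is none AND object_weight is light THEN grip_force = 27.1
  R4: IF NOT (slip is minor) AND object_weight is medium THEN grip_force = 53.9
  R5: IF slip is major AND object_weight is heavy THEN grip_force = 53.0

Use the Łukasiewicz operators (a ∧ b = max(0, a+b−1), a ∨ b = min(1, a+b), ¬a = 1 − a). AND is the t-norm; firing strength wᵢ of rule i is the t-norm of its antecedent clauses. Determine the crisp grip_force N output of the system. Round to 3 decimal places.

52.392

R1 (z=48.0): major=0.56, ¬medium=1−0.62=0.38; AND[max(0, a+b−1)] → w = 0.00
R2 (z=50.0): ¬none=1−0.29=0.71, medium=0.62; AND[max(0, a+b−1)] → w = 0.33
R3 (z=27.1): none=0.29, light=0.59; AND[max(0, a+b−1)] → w = 0.00
R4 (z=53.9): ¬minor=1−0.25=0.75, medium=0.62; AND[max(0, a+b−1)] → w = 0.37
R5 (z=53.0): major=0.56, heavy=0.82; AND[max(0, a+b−1)] → w = 0.38
Weighted average = (0.00·48.0 + 0.33·50.0 + 0.00·27.1 + 0.37·53.9 + 0.38·53.0) / (0.00 + 0.33 + 0.00 + 0.37 + 0.38)
  = 56.5830 / 1.0800 = 52.392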